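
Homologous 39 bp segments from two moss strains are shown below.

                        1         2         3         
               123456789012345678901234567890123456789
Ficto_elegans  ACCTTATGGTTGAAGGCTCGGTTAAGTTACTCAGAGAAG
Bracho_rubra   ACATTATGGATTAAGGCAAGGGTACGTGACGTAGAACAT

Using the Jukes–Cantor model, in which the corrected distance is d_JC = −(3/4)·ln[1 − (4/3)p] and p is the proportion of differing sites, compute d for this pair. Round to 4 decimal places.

0.4408

Differing sites — 3:C/A; 10:T/A; 12:G/T; 18:T/A; 19:C/A; 22:T/G; 25:A/C; 28:T/G; 31:T/G; 32:C/T; 36:G/A; 37:A/C; 39:G/T.
p = 13/39 = 0.333333.
d = −0.75 · ln(1 − (4/3)·0.333333) = −0.75 · ln(0.555556) = −0.75 · (-0.587786) = 0.4408.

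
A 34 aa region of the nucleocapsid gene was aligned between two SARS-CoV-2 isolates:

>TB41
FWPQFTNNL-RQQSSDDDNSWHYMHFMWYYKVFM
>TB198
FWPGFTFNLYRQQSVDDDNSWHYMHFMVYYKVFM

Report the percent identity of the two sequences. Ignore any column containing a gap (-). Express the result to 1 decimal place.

Excluding the 1 gap column leaves 33 comparable sites.
The sequences differ at positions 4 (Q/G), 7 (N/F), 15 (S/V), 28 (W/V).
29 of the 33 comparable sites match, so the percent identity is 29/33 × 100 = 87.9%.

87.9%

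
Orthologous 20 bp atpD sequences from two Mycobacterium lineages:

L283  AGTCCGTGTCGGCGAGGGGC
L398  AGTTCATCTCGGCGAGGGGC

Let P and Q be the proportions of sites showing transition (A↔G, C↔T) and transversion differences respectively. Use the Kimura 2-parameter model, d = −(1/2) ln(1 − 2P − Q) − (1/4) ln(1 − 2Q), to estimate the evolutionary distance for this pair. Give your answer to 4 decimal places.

Differing sites — 4:C/T (Ti); 6:G/A (Ti); 8:G/C (Tv).
Of the 3 differences, 2 transitions and 1 transversion over 20 sites: P = 2/20 = 0.100000, Q = 1/20 = 0.050000.
d = −0.5·ln(0.750000) − 0.25·ln(0.900000) = −0.5·(-0.287682) − 0.25·(-0.105361) = 0.1702.

0.1702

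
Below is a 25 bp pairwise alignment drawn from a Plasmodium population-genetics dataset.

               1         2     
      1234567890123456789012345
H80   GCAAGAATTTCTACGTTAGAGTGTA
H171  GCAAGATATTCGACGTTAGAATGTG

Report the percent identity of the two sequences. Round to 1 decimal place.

The sequences differ at positions 7 (A/T), 8 (T/A), 12 (T/G), 21 (G/A), 25 (A/G).
20 of the 25 sites match, so the percent identity is 20/25 × 100 = 80.0%.

80.0%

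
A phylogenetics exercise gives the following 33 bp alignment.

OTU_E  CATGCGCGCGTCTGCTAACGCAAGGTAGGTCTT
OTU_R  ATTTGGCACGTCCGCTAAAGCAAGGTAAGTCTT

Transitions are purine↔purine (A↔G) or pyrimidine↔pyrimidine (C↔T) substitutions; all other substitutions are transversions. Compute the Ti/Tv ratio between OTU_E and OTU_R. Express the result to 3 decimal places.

0.600

Mismatches occur at site 1 (C/A, transversion), site 2 (A/T, transversion), site 4 (G/T, transversion), site 5 (C/G, transversion), site 8 (G/A, transition), site 13 (T/C, transition), site 19 (C/A, transversion), site 28 (G/A, transition).
Of the 8 differences, 3 transitions and 5 transversions, so Ti/Tv = 3/5 = 0.600.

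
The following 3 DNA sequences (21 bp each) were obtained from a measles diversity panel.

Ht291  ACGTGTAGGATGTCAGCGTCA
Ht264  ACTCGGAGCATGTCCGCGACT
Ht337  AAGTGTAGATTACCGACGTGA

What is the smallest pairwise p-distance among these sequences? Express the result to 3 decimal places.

0.333

Pairwise Hamming distances:
  Ht291 vs Ht264: 7
  Ht291 vs Ht337: 8
  Ht264 vs Ht337: 13
The smallest is 7 mismatches, between Ht291 and Ht264; p = 7/21 = 0.333.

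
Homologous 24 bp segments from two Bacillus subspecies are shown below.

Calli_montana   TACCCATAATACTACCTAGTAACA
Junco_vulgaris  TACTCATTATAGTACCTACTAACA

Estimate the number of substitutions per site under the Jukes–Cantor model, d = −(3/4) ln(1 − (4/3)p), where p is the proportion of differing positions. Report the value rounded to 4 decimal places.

The sequences differ at positions 4 (C/T), 8 (A/T), 12 (C/G), 19 (G/C).
p = 4/24 = 0.166667.
d = −0.75 · ln(1 − (4/3)·0.166667) = −0.75 · ln(0.777777) = −0.75 · (-0.251315) = 0.1885.

0.1885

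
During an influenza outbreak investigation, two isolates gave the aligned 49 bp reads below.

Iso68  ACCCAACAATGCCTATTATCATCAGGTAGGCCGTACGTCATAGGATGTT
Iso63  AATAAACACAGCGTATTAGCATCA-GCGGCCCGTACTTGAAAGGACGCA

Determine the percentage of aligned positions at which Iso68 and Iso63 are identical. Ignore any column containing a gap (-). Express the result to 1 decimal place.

66.7%

Excluding the 1 gap column leaves 48 comparable sites.
Differing sites — 2:C/A; 3:C/T; 4:C/A; 9:A/C; 10:T/A; 13:C/G; 19:T/G; 27:T/C; 28:A/G; 30:G/C; 37:G/T; 39:C/G; 41:T/A; 46:T/C; 48:T/C; 49:T/A.
32 of the 48 comparable sites match, so the percent identity is 32/48 × 100 = 66.7%.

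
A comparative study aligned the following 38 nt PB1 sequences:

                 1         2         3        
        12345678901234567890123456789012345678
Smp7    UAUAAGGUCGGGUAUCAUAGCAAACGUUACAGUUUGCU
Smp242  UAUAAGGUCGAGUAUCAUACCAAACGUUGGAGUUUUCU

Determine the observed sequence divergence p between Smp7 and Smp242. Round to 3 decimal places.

The sequences differ at positions 11 (G/A), 20 (G/C), 29 (A/G), 30 (C/G), 36 (G/U).
There are 5 differences over 38 sites, so p = 5/38 = 0.132.

0.132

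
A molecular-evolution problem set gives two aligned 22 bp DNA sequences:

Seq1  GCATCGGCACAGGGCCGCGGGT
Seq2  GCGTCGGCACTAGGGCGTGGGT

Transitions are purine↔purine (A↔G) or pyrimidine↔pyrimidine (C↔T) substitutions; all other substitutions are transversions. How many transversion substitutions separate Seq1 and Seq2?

2

The sequences differ at positions 3 (A/G, transition), 11 (A/T, transversion), 12 (G/A, transition), 15 (C/G, transversion), 18 (C/T, transition).
Of the 5 differences, 3 transitions and 2 transversions, so the answer is 2.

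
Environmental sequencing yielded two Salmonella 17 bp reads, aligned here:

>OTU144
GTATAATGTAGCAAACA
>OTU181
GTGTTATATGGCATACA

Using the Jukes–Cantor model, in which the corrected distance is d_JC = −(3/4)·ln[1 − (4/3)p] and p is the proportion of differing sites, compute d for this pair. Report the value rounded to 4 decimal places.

0.3734

Mismatches occur at site 3 (A→G), site 5 (A→T), site 8 (G→A), site 10 (A→G), site 14 (A→T).
p = 5/17 = 0.294118.
d = −0.75 · ln(1 − (4/3)·0.294118) = −0.75 · ln(0.607843) = −0.75 · (-0.497839) = 0.3734.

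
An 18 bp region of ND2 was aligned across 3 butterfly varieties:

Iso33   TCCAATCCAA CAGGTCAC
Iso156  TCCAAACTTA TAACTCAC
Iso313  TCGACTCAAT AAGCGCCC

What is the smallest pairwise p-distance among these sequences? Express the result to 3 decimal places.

0.333

Pairwise Hamming distances:
  Iso33 vs Iso156: 6
  Iso33 vs Iso313: 8
  Iso156 vs Iso313: 10
The smallest is 6 mismatches, between Iso33 and Iso156; p = 6/18 = 0.333.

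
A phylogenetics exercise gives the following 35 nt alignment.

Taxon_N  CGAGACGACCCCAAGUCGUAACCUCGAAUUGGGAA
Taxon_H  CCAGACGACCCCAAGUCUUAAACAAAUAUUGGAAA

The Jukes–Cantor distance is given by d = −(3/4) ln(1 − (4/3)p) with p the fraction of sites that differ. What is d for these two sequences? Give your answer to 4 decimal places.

Mismatches occur at site 2 (G→C), site 18 (G→U), site 22 (C→A), site 24 (U→A), site 25 (C→A), site 26 (G→A), site 27 (A→U), site 33 (G→A).
p = 8/35 = 0.228571.
d = −0.75 · ln(1 − (4/3)·0.228571) = −0.75 · ln(0.695239) = −0.75 · (-0.363500) = 0.2726.

0.2726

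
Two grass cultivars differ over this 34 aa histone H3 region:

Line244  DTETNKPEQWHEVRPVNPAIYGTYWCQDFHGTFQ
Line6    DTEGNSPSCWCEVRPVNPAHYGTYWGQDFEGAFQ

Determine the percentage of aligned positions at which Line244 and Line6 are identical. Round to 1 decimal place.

Differing sites — 4:T/G; 6:K/S; 8:E/S; 9:Q/C; 11:H/C; 20:I/H; 26:C/G; 30:H/E; 32:T/A.
25 of the 34 sites match, so the percent identity is 25/34 × 100 = 73.5%.

73.5%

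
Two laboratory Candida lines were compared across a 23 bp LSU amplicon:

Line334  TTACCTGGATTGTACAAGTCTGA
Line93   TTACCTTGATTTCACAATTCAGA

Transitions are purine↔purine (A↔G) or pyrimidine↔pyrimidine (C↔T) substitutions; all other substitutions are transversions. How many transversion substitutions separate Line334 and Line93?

4

Mismatches occur at site 7 (G→T, transversion), site 12 (G→T, transversion), site 13 (T→C, transition), site 18 (G→T, transversion), site 21 (T→A, transversion).
Of the 5 differences, 1 transition and 4 transversions, so the answer is 4.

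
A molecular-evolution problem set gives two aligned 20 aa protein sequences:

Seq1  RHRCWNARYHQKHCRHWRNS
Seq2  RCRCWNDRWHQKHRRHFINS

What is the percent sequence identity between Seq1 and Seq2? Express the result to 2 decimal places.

70.00%

Mismatches occur at site 2 (H→C), site 7 (A→D), site 9 (Y→W), site 14 (C→R), site 17 (W→F), site 18 (R→I).
14 of the 20 sites match, so the percent identity is 14/20 × 100 = 70.00%.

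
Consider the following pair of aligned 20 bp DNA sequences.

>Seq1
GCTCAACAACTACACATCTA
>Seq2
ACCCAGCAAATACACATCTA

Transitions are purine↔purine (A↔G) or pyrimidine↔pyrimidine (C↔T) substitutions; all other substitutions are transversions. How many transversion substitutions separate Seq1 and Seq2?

1

The sequences differ at positions 1 (G/A, transition), 3 (T/C, transition), 6 (A/G, transition), 10 (C/A, transversion).
Of the 4 differences, 3 transitions and 1 transversion, so the answer is 1.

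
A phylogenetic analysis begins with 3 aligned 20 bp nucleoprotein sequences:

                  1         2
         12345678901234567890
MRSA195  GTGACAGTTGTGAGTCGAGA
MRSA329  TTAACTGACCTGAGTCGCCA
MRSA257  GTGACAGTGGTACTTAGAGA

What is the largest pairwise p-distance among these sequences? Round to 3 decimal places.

Pairwise Hamming distances:
  MRSA195 vs MRSA329: 8
  MRSA195 vs MRSA257: 5
  MRSA329 vs MRSA257: 12
The largest is 12 mismatches, between MRSA329 and MRSA257; p = 12/20 = 0.600.

0.600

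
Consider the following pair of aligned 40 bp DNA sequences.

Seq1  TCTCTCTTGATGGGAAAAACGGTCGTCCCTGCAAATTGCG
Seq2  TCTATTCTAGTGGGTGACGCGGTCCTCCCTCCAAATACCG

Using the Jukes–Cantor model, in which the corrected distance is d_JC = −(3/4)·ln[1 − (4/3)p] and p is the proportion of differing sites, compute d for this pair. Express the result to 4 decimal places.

0.4260

Differing sites — 4:C/A; 6:C/T; 7:T/C; 9:G/A; 10:A/G; 15:A/T; 16:A/G; 18:A/C; 19:A/G; 25:G/C; 31:G/C; 37:T/A; 38:G/C.
p = 13/40 = 0.325000.
d = −0.75 · ln(1 − (4/3)·0.325000) = −0.75 · ln(0.566667) = −0.75 · (-0.567983) = 0.4260.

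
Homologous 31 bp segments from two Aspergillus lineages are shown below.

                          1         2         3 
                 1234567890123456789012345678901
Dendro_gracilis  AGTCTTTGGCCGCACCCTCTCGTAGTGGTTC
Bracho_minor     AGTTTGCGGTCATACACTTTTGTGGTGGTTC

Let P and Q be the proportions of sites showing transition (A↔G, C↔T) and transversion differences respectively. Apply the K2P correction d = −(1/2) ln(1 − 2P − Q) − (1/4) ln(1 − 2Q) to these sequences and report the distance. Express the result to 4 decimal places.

Differing sites — 4:C/T (Ti); 6:T/G (Tv); 7:T/C (Ti); 10:C/T (Ti); 12:G/A (Ti); 13:C/T (Ti); 16:C/A (Tv); 19:C/T (Ti); 21:C/T (Ti); 24:A/G (Ti).
Of the 10 differences, 8 transitions and 2 transversions over 31 sites: P = 8/31 = 0.258065, Q = 2/31 = 0.064516.
d = −0.5·ln(0.419354) − 0.25·ln(0.870968) = −0.5·(-0.869040) − 0.25·(-0.138150) = 0.4691.

0.4691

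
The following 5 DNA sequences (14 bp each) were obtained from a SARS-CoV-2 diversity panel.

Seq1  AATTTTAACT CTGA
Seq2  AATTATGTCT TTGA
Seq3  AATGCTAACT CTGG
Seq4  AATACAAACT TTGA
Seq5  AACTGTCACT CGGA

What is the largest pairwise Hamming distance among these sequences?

7

Pairwise Hamming distances:
  Seq1 vs Seq2: 4
  Seq1 vs Seq3: 3
  Seq1 vs Seq4: 4
  Seq1 vs Seq5: 4
  Seq2 vs Seq3: 6
  Seq2 vs Seq4: 5
  Seq2 vs Seq5: 6
  Seq3 vs Seq4: 4
  Seq3 vs Seq5: 6
  Seq4 vs Seq5: 7
The largest is 7, between Seq4 and Seq5.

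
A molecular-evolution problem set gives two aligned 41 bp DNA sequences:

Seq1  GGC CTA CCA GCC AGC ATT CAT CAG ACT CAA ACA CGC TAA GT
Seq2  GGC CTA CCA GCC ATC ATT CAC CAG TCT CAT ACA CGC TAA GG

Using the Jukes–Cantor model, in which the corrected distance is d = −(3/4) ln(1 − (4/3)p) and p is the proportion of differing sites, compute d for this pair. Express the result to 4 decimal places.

0.1331

Mismatches occur at site 14 (G↔T), site 21 (T↔C), site 25 (A↔T), site 30 (A↔T), site 41 (T↔G).
p = 5/41 = 0.121951.
d = −0.75 · ln(1 − (4/3)·0.121951) = −0.75 · ln(0.837399) = −0.75 · (-0.177455) = 0.1331.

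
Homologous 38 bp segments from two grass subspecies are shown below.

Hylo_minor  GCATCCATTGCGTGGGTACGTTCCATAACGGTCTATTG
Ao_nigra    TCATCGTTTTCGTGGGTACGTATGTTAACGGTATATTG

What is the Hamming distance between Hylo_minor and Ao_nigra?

9

Differing sites — 1:G/T; 6:C/G; 7:A/T; 10:G/T; 22:T/A; 23:C/T; 24:C/G; 25:A/T; 33:C/A.
That gives 9 mismatches out of 38 aligned sites, so the Hamming distance is 9.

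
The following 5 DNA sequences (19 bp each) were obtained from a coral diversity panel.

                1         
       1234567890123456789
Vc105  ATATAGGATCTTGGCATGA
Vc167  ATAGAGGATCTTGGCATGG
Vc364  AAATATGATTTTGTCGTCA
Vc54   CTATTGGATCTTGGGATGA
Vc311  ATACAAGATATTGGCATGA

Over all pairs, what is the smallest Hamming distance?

2

Pairwise Hamming distances:
  Vc105 vs Vc167: 2
  Vc105 vs Vc364: 6
  Vc105 vs Vc54: 3
  Vc105 vs Vc311: 3
  Vc167 vs Vc364: 8
  Vc167 vs Vc54: 5
  Vc167 vs Vc311: 4
  Vc364 vs Vc54: 9
  Vc364 vs Vc311: 7
  Vc54 vs Vc311: 6
The smallest is 2, between Vc105 and Vc167.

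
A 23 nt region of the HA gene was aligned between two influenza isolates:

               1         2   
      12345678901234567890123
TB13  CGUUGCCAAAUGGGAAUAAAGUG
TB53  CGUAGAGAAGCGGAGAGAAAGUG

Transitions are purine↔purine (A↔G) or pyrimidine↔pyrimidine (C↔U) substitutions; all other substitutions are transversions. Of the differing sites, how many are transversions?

4

The sequences differ at positions 4 (U/A, transversion), 6 (C/A, transversion), 7 (C/G, transversion), 10 (A/G, transition), 11 (U/C, transition), 14 (G/A, transition), 15 (A/G, transition), 17 (U/G, transversion).
Of the 8 differences, 4 transitions and 4 transversions, so the answer is 4.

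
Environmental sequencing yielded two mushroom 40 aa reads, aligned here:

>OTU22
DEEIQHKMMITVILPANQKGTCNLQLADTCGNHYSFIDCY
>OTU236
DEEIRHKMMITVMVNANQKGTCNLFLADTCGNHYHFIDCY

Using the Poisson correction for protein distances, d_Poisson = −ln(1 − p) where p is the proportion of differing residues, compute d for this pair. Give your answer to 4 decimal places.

Mismatches occur at site 5 (Q↔R), site 13 (I↔M), site 14 (L↔V), site 15 (P↔N), site 25 (Q↔F), site 35 (S↔H).
p = 6/40 = 0.150000.
d = −ln(1 − 0.150000) = −ln(0.850000) = 0.1625.

0.1625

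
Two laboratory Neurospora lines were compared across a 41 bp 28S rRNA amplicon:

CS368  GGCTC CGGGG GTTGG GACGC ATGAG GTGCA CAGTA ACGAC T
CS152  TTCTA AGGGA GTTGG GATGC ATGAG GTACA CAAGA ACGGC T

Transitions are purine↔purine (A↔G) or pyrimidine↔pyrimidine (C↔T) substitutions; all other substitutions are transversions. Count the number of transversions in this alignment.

5

Differing sites — 1:G/T (Tv); 2:G/T (Tv); 5:C/A (Tv); 6:C/A (Tv); 10:G/A (Ti); 18:C/T (Ti); 28:G/A (Ti); 33:G/A (Ti); 34:T/G (Tv); 39:A/G (Ti).
Of the 10 differences, 5 transitions and 5 transversions, so the answer is 5.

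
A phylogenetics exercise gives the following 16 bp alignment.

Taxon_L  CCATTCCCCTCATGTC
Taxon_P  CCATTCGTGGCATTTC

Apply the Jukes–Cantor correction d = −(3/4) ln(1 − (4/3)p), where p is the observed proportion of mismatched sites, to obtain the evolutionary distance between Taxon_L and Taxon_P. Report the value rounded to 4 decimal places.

0.4042

Mismatches occur at site 7 (C/G), site 8 (C/T), site 9 (C/G), site 10 (T/G), site 14 (G/T).
p = 5/16 = 0.312500.
d = −0.75 · ln(1 − (4/3)·0.312500) = −0.75 · ln(0.583333) = −0.75 · (-0.538997) = 0.4042.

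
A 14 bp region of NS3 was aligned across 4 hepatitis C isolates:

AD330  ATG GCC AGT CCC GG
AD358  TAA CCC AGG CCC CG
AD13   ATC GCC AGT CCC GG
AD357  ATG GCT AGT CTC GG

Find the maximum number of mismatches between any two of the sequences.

8

Pairwise Hamming distances:
  AD330 vs AD358: 6
  AD330 vs AD13: 1
  AD330 vs AD357: 2
  AD358 vs AD13: 6
  AD358 vs AD357: 8
  AD13 vs AD357: 3
The largest is 8, between AD358 and AD357.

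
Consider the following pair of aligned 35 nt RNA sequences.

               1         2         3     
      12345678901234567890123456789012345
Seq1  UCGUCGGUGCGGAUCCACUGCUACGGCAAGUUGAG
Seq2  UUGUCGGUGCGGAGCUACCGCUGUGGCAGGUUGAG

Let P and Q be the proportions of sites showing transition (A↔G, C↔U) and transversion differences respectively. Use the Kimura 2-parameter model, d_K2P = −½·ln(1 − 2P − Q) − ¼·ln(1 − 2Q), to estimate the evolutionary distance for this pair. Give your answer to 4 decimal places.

The sequences differ at positions 2 (C/U, transition), 14 (U/G, transversion), 16 (C/U, transition), 19 (U/C, transition), 23 (A/G, transition), 24 (C/U, transition), 29 (A/G, transition).
Of the 7 differences, 6 transitions and 1 transversion over 35 sites: P = 6/35 = 0.171429, Q = 1/35 = 0.028571.
d = −0.5·ln(0.628571) − 0.25·ln(0.942858) = −0.5·(-0.464306) − 0.25·(-0.058840) = 0.2469.

0.2469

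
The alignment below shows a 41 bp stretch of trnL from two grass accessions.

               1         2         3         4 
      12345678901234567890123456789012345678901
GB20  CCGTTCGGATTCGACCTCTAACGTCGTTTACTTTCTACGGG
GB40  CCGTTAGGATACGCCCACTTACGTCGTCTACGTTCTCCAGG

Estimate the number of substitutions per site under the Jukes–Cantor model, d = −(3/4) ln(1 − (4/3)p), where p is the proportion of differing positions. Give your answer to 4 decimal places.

0.2597

Mismatches occur at site 6 (C↔A), site 11 (T↔A), site 14 (A↔C), site 17 (T↔A), site 20 (A↔T), site 28 (T↔C), site 32 (T↔G), site 37 (A↔C), site 39 (G↔A).
p = 9/41 = 0.219512.
d = −0.75 · ln(1 − (4/3)·0.219512) = −0.75 · ln(0.707317) = −0.75 · (-0.346276) = 0.2597.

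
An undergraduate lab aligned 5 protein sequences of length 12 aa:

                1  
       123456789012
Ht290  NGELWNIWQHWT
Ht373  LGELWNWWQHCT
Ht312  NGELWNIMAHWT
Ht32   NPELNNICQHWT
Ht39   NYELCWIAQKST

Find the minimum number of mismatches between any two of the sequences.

2

Pairwise Hamming distances:
  Ht290 vs Ht373: 3
  Ht290 vs Ht312: 2
  Ht290 vs Ht32: 3
  Ht290 vs Ht39: 6
  Ht373 vs Ht312: 5
  Ht373 vs Ht32: 6
  Ht373 vs Ht39: 8
  Ht312 vs Ht32: 4
  Ht312 vs Ht39: 7
  Ht32 vs Ht39: 6
The smallest is 2, between Ht290 and Ht312.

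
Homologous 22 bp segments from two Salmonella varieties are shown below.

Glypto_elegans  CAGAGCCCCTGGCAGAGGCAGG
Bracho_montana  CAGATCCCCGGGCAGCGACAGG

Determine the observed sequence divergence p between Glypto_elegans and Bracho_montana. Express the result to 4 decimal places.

The sequences differ at positions 5 (G/T), 10 (T/G), 16 (A/C), 18 (G/A).
There are 4 differences over 22 sites, so p = 4/22 = 0.1818.

0.1818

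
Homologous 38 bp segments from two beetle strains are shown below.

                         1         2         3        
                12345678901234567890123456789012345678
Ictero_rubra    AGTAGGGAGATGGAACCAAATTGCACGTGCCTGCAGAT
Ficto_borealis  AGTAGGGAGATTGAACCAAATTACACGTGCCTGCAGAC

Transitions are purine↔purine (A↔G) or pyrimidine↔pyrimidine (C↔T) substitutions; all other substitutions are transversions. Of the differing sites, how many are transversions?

1

The sequences differ at positions 12 (G/T, transversion), 23 (G/A, transition), 38 (T/C, transition).
Of the 3 differences, 2 transitions and 1 transversion, so the answer is 1.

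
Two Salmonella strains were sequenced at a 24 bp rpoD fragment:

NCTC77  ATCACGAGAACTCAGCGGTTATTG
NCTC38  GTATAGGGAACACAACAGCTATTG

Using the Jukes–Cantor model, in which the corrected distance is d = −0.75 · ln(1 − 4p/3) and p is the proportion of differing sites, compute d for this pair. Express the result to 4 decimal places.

Differing sites — 1:A/G; 3:C/A; 4:A/T; 5:C/A; 7:A/G; 12:T/A; 15:G/A; 17:G/A; 19:T/C.
p = 9/24 = 0.375000.
d = −0.75 · ln(1 − (4/3)·0.375000) = −0.75 · ln(0.500000) = −0.75 · (-0.693147) = 0.5199.

0.5199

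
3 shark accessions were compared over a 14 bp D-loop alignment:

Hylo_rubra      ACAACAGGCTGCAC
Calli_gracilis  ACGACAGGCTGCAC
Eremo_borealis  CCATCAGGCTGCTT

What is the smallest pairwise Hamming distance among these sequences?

Pairwise Hamming distances:
  Hylo_rubra vs Calli_gracilis: 1
  Hylo_rubra vs Eremo_borealis: 4
  Calli_gracilis vs Eremo_borealis: 5
The smallest is 1, between Hylo_rubra and Calli_gracilis.

1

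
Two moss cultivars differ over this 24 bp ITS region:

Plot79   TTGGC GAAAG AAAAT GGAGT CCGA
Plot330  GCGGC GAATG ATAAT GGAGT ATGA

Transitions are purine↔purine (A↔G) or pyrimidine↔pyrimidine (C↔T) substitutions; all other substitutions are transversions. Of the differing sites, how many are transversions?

Differing sites — 1:T/G (Tv); 2:T/C (Ti); 9:A/T (Tv); 12:A/T (Tv); 21:C/A (Tv); 22:C/T (Ti).
Of the 6 differences, 2 transitions and 4 transversions, so the answer is 4.

4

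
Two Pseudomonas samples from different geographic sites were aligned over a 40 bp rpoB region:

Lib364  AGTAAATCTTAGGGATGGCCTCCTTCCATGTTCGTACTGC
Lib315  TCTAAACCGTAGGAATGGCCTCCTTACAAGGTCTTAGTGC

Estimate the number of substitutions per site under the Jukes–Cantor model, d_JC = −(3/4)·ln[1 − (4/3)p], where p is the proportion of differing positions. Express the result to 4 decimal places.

0.3041

Mismatches occur at site 1 (A→T), site 2 (G→C), site 7 (T→C), site 9 (T→G), site 14 (G→A), site 26 (C→A), site 29 (T→A), site 31 (T→G), site 34 (G→T), site 37 (C→G).
p = 10/40 = 0.250000.
d = −0.75 · ln(1 − (4/3)·0.250000) = −0.75 · ln(0.666667) = −0.75 · (-0.405465) = 0.3041.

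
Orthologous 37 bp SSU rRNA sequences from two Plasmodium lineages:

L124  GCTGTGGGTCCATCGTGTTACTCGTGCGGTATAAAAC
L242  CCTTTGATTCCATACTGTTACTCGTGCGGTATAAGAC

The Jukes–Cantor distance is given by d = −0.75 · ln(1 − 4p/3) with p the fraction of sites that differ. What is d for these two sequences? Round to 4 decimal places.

The sequences differ at positions 1 (G/C), 4 (G/T), 7 (G/A), 8 (G/T), 14 (C/A), 15 (G/C), 35 (A/G).
p = 7/37 = 0.189189.
d = −0.75 · ln(1 − (4/3)·0.189189) = −0.75 · ln(0.747748) = −0.75 · (-0.290689) = 0.2180.

0.2180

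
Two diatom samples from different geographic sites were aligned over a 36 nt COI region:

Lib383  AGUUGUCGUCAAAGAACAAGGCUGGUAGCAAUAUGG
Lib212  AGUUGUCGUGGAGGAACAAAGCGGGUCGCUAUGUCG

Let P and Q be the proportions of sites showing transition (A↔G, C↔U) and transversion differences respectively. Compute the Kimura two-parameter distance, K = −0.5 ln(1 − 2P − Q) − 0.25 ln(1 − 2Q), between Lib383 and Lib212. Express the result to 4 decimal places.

0.3054

The sequences differ at positions 10 (C/G, transversion), 11 (A/G, transition), 13 (A/G, transition), 20 (G/A, transition), 23 (U/G, transversion), 27 (A/C, transversion), 30 (A/U, transversion), 33 (A/G, transition), 35 (G/C, transversion).
Of the 9 differences, 4 transitions and 5 transversions over 36 sites: P = 4/36 = 0.111111, Q = 5/36 = 0.138889.
d = −0.5·ln(0.638889) − 0.25·ln(0.722222) = −0.5·(-0.448025) − 0.25·(-0.325423) = 0.3054.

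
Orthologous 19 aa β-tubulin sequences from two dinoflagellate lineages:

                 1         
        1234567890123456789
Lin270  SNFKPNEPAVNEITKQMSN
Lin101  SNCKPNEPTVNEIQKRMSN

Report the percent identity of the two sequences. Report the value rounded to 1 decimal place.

78.9%

Mismatches occur at site 3 (F→C), site 9 (A→T), site 14 (T→Q), site 16 (Q→R).
15 of the 19 sites match, so the percent identity is 15/19 × 100 = 78.9%.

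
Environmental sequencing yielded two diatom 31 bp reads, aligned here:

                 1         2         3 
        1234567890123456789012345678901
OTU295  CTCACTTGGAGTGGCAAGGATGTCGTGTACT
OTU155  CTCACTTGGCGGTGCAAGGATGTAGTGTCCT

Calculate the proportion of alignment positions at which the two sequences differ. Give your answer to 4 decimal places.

0.1613

Differing sites — 10:A/C; 12:T/G; 13:G/T; 24:C/A; 29:A/C.
There are 5 differences over 31 sites, so p = 5/31 = 0.1613.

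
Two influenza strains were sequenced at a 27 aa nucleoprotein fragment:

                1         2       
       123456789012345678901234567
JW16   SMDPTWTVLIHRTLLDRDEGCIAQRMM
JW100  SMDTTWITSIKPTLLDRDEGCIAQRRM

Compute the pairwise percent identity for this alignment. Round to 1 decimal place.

Mismatches occur at site 4 (P→T), site 7 (T→I), site 8 (V→T), site 9 (L→S), site 11 (H→K), site 12 (R→P), site 26 (M→R).
20 of the 27 sites match, so the percent identity is 20/27 × 100 = 74.1%.

74.1%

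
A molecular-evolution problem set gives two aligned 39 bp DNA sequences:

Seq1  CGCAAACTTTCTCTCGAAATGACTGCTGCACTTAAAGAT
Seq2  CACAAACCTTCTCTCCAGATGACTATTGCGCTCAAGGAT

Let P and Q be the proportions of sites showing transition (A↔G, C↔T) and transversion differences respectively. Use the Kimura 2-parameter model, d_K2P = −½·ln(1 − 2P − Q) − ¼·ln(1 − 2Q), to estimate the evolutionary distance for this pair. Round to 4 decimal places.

0.2994

Differing sites — 2:G/A (Ti); 8:T/C (Ti); 16:G/C (Tv); 18:A/G (Ti); 25:G/A (Ti); 26:C/T (Ti); 30:A/G (Ti); 33:T/C (Ti); 36:A/G (Ti).
Of the 9 differences, 8 transitions and 1 transversion over 39 sites: P = 8/39 = 0.205128, Q = 1/39 = 0.025641.
d = −0.5·ln(0.564103) − 0.25·ln(0.948718) = −0.5·(-0.572518) − 0.25·(-0.052644) = 0.2994.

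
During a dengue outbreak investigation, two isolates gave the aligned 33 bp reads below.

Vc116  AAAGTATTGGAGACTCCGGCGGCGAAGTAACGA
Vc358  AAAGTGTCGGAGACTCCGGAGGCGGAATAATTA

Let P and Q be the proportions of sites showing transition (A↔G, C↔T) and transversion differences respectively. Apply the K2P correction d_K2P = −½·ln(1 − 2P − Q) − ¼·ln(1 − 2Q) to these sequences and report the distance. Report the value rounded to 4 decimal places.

Differing sites — 6:A/G (Ti); 8:T/C (Ti); 20:C/A (Tv); 25:A/G (Ti); 27:G/A (Ti); 31:C/T (Ti); 32:G/T (Tv).
Of the 7 differences, 5 transitions and 2 transversions over 33 sites: P = 5/33 = 0.151515, Q = 2/33 = 0.060606.
d = −0.5·ln(0.636364) − 0.25·ln(0.878788) = −0.5·(-0.451985) − 0.25·(-0.129212) = 0.2583.

0.2583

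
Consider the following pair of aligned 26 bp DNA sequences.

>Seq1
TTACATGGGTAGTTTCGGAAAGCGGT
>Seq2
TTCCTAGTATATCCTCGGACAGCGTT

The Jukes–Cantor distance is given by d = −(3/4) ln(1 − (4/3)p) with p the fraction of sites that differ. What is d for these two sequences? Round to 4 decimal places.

Differing sites — 3:A/C; 5:A/T; 6:T/A; 8:G/T; 9:G/A; 12:G/T; 13:T/C; 14:T/C; 20:A/C; 25:G/T.
p = 10/26 = 0.384615.
d = −0.75 · ln(1 − (4/3)·0.384615) = −0.75 · ln(0.487180) = −0.75 · (-0.719122) = 0.5393.

0.5393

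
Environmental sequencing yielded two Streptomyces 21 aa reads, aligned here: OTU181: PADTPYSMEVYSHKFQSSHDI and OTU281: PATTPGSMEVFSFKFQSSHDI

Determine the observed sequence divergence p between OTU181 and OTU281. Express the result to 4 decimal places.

Mismatches occur at site 3 (D/T), site 6 (Y/G), site 11 (Y/F), site 13 (H/F).
There are 4 differences over 21 sites, so p = 4/21 = 0.1905.

0.1905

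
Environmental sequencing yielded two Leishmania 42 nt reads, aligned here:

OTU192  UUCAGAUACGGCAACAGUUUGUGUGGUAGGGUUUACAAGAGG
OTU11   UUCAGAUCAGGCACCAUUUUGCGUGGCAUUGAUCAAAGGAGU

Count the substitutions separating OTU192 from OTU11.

13

Mismatches occur at site 8 (A/C), site 9 (C/A), site 14 (A/C), site 17 (G/U), site 22 (U/C), site 27 (U/C), site 29 (G/U), site 30 (G/U), site 32 (U/A), site 34 (U/C), site 36 (C/A), site 38 (A/G), site 42 (G/U).
That gives 13 mismatches out of 42 aligned sites, so the Hamming distance is 13.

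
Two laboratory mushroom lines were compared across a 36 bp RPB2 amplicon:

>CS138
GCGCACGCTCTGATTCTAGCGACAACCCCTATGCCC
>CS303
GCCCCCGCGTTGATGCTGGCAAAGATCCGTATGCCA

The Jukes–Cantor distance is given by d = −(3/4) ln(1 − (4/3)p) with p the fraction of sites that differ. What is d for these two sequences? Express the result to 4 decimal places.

Differing sites — 3:G/C; 5:A/C; 9:T/G; 10:C/T; 15:T/G; 18:A/G; 21:G/A; 23:C/A; 24:A/G; 26:C/T; 29:C/G; 36:C/A.
p = 12/36 = 0.333333.
d = −0.75 · ln(1 − (4/3)·0.333333) = −0.75 · ln(0.555556) = −0.75 · (-0.587786) = 0.4408.

0.4408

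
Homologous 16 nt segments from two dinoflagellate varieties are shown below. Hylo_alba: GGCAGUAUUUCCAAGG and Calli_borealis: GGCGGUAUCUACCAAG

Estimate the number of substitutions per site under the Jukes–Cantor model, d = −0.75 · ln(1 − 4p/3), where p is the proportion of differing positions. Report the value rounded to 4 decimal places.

0.4042

Mismatches occur at site 4 (A→G), site 9 (U→C), site 11 (C→A), site 13 (A→C), site 15 (G→A).
p = 5/16 = 0.312500.
d = −0.75 · ln(1 − (4/3)·0.312500) = −0.75 · ln(0.583333) = −0.75 · (-0.538997) = 0.4042.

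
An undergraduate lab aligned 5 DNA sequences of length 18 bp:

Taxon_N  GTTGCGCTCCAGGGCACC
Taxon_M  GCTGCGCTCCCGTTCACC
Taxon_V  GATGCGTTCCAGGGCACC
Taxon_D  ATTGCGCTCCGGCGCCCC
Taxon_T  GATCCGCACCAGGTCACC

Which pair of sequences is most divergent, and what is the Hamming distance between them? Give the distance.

Pairwise Hamming distances:
  Taxon_N vs Taxon_M: 4
  Taxon_N vs Taxon_V: 2
  Taxon_N vs Taxon_D: 4
  Taxon_N vs Taxon_T: 4
  Taxon_M vs Taxon_V: 5
  Taxon_M vs Taxon_D: 6
  Taxon_M vs Taxon_T: 5
  Taxon_V vs Taxon_D: 6
  Taxon_V vs Taxon_T: 4
  Taxon_D vs Taxon_T: 8
The largest is 8, between Taxon_D and Taxon_T.

8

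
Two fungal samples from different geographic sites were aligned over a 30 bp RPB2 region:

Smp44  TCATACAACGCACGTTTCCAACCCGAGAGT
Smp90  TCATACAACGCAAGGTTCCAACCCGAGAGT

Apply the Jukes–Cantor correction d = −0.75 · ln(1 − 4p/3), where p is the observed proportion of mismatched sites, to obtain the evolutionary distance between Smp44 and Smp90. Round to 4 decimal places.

0.0698

Differing sites — 13:C/A; 15:T/G.
p = 2/30 = 0.066667.
d = −0.75 · ln(1 − (4/3)·0.066667) = −0.75 · ln(0.911111) = −0.75 · (-0.093091) = 0.0698.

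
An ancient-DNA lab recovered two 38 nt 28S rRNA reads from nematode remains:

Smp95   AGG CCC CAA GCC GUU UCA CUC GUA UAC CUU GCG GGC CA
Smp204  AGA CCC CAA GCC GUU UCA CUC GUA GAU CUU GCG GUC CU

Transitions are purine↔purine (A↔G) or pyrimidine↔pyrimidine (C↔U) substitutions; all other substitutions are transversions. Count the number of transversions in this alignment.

Differing sites — 3:G/A (Ti); 25:U/G (Tv); 27:C/U (Ti); 35:G/U (Tv); 38:A/U (Tv).
Of the 5 differences, 2 transitions and 3 transversions, so the answer is 3.

3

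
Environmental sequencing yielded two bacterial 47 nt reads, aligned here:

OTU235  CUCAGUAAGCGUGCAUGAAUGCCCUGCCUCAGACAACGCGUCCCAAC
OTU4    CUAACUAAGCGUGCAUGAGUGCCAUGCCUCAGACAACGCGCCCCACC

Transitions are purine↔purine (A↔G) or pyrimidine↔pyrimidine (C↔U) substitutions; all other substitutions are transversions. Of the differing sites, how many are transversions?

4

Mismatches occur at site 3 (C↔A, transversion), site 5 (G↔C, transversion), site 19 (A↔G, transition), site 24 (C↔A, transversion), site 41 (U↔C, transition), site 46 (A↔C, transversion).
Of the 6 differences, 2 transitions and 4 transversions, so the answer is 4.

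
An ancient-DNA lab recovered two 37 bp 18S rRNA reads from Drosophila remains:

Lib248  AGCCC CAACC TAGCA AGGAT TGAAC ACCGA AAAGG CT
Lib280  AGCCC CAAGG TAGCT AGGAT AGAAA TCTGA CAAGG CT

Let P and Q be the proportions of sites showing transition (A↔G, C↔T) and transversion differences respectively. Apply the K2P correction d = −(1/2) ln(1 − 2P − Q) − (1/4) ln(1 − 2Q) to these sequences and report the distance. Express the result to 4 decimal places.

0.2582

Differing sites — 9:C/G (Tv); 10:C/G (Tv); 15:A/T (Tv); 21:T/A (Tv); 25:C/A (Tv); 26:A/T (Tv); 28:C/T (Ti); 31:A/C (Tv).
Of the 8 differences, 1 transition and 7 transversions over 37 sites: P = 1/37 = 0.027027, Q = 7/37 = 0.189189.
d = −0.5·ln(0.756757) − 0.25·ln(0.621622) = −0.5·(-0.278713) − 0.25·(-0.475423) = 0.2582.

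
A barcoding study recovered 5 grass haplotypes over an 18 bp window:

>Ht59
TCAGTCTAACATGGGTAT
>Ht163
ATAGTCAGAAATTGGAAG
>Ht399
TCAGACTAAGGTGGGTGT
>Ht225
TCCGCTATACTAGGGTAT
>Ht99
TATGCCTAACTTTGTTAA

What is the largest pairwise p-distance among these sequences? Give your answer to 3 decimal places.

Pairwise Hamming distances:
  Ht59 vs Ht163: 8
  Ht59 vs Ht399: 4
  Ht59 vs Ht225: 7
  Ht59 vs Ht99: 7
  Ht163 vs Ht399: 11
  Ht163 vs Ht225: 12
  Ht163 vs Ht99: 11
  Ht399 vs Ht225: 9
  Ht399 vs Ht99: 9
  Ht225 vs Ht99: 9
The largest is 12 mismatches, between Ht163 and Ht225; p = 12/18 = 0.667.

0.667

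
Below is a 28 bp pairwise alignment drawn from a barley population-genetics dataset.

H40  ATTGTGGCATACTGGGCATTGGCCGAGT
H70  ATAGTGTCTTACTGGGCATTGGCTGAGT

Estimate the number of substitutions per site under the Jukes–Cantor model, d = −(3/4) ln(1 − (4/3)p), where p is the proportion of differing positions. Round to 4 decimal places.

0.1585

Differing sites — 3:T/A; 7:G/T; 9:A/T; 24:C/T.
p = 4/28 = 0.142857.
d = −0.75 · ln(1 − (4/3)·0.142857) = −0.75 · ln(0.809524) = −0.75 · (-0.211309) = 0.1585.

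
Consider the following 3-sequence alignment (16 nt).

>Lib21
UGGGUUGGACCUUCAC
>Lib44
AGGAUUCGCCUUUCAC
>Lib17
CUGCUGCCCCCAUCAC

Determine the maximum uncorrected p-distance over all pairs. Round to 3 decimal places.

0.500

Pairwise Hamming distances:
  Lib21 vs Lib44: 5
  Lib21 vs Lib17: 8
  Lib44 vs Lib17: 7
The largest is 8 mismatches, between Lib21 and Lib17; p = 8/16 = 0.500.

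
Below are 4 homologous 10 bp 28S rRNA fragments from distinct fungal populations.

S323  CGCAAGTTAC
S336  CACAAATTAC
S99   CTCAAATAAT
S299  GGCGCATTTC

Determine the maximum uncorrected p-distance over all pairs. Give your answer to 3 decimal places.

0.700

Pairwise Hamming distances:
  S323 vs S336: 2
  S323 vs S99: 4
  S323 vs S299: 5
  S336 vs S99: 3
  S336 vs S299: 5
  S99 vs S299: 7
The largest is 7 mismatches, between S99 and S299; p = 7/10 = 0.700.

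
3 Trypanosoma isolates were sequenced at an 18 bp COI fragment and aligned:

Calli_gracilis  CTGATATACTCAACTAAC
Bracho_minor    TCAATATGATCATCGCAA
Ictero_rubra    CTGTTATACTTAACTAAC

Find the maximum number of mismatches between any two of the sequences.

Pairwise Hamming distances:
  Calli_gracilis vs Bracho_minor: 9
  Calli_gracilis vs Ictero_rubra: 2
  Bracho_minor vs Ictero_rubra: 11
The largest is 11, between Bracho_minor and Ictero_rubra.

11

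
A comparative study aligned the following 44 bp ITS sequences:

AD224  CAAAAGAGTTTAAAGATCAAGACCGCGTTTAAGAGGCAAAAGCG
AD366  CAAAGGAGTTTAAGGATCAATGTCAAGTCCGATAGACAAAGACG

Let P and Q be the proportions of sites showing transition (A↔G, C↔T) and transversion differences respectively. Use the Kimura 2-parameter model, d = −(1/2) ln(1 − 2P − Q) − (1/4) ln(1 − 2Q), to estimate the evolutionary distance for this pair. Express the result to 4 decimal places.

0.4565

Mismatches occur at site 5 (A↔G, transition), site 14 (A↔G, transition), site 21 (G↔T, transversion), site 22 (A↔G, transition), site 23 (C↔T, transition), site 25 (G↔A, transition), site 26 (C↔A, transversion), site 29 (T↔C, transition), site 30 (T↔C, transition), site 31 (A↔G, transition), site 33 (G↔T, transversion), site 36 (G↔A, transition), site 41 (A↔G, transition), site 42 (G↔A, transition).
Of the 14 differences, 11 transitions and 3 transversions over 44 sites: P = 11/44 = 0.250000, Q = 3/44 = 0.068182.
d = −0.5·ln(0.431818) − 0.25·ln(0.863636) = −0.5·(-0.839751) − 0.25·(-0.146604) = 0.4565.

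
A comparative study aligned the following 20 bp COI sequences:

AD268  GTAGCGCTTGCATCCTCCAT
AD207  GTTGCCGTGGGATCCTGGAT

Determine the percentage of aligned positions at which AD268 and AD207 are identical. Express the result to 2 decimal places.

65.00%

Differing sites — 3:A/T; 6:G/C; 7:C/G; 9:T/G; 11:C/G; 17:C/G; 18:C/G.
13 of the 20 sites match, so the percent identity is 13/20 × 100 = 65.00%.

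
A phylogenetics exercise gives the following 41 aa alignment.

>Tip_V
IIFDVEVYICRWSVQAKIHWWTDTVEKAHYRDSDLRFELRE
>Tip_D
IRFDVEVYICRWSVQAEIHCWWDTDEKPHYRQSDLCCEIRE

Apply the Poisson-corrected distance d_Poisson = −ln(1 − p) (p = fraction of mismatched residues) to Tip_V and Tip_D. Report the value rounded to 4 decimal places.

Differing sites — 2:I/R; 17:K/E; 20:W/C; 22:T/W; 25:V/D; 28:A/P; 32:D/Q; 36:R/C; 37:F/C; 39:L/I.
p = 10/41 = 0.243902.
d = −ln(1 − 0.243902) = −ln(0.756098) = 0.2796.

0.2796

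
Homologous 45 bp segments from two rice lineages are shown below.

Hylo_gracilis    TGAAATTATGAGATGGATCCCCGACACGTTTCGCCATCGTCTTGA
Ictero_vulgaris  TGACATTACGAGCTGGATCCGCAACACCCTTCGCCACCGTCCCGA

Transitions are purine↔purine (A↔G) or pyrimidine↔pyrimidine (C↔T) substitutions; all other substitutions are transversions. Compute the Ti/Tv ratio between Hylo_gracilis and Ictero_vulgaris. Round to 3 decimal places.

1.500

Mismatches occur at site 4 (A/C, transversion), site 9 (T/C, transition), site 13 (A/C, transversion), site 21 (C/G, transversion), site 23 (G/A, transition), site 28 (G/C, transversion), site 29 (T/C, transition), site 37 (T/C, transition), site 42 (T/C, transition), site 43 (T/C, transition).
Of the 10 differences, 6 transitions and 4 transversions, so Ti/Tv = 6/4 = 1.500.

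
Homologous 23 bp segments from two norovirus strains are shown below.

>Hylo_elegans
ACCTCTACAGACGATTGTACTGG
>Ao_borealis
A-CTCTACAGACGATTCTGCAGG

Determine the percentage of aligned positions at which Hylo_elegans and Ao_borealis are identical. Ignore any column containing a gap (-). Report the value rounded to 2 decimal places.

Excluding the 1 gap column leaves 22 comparable sites.
The sequences differ at positions 17 (G/C), 19 (A/G), 21 (T/A).
19 of the 22 comparable sites match, so the percent identity is 19/22 × 100 = 86.36%.

86.36%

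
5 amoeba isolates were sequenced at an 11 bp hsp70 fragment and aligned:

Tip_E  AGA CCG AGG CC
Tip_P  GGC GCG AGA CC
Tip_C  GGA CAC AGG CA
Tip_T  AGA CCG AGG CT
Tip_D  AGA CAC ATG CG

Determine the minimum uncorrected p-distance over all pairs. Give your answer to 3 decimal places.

0.091

Pairwise Hamming distances:
  Tip_E vs Tip_P: 4
  Tip_E vs Tip_C: 4
  Tip_E vs Tip_T: 1
  Tip_E vs Tip_D: 4
  Tip_P vs Tip_C: 6
  Tip_P vs Tip_T: 5
  Tip_P vs Tip_D: 8
  Tip_C vs Tip_T: 4
  Tip_C vs Tip_D: 3
  Tip_T vs Tip_D: 4
The smallest is 1 mismatch, between Tip_E and Tip_T; p = 1/11 = 0.091.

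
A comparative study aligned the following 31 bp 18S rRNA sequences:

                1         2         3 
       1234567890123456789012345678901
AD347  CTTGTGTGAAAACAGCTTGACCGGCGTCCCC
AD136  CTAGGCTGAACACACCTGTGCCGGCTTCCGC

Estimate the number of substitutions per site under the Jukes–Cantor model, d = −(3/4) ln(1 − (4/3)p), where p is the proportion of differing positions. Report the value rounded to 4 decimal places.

0.4217

Differing sites — 3:T/A; 5:T/G; 6:G/C; 11:A/C; 15:G/C; 18:T/G; 19:G/T; 20:A/G; 26:G/T; 30:C/G.
p = 10/31 = 0.322581.
d = −0.75 · ln(1 − (4/3)·0.322581) = −0.75 · ln(0.569892) = −0.75 · (-0.562308) = 0.4217.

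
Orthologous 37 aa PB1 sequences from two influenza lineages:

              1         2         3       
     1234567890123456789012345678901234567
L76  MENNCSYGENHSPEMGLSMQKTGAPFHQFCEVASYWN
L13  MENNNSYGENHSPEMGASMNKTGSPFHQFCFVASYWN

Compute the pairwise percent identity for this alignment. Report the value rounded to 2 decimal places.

The sequences differ at positions 5 (C/N), 17 (L/A), 20 (Q/N), 24 (A/S), 31 (E/F).
32 of the 37 sites match, so the percent identity is 32/37 × 100 = 86.49%.

86.49%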